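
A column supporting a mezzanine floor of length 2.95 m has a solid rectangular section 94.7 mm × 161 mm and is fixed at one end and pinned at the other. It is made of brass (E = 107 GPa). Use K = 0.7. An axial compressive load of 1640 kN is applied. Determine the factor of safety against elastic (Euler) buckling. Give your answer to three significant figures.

Buckling occurs about the weak axis: I_min = h·b³/12 with b = 94.7 mm (the shorter side).
I_min = 161×94.7³/12 = 1.139×10^7 mm⁴
I = 1.139×10^7 mm⁴ = 1.139×10^-5 m⁴
Effective length L_e = K·L = 0.7 × 2.95 = 2.065 m
P_cr = π²EI / L_e² = π² × 107×10⁹ × 1.139×10^-5 / 2.065² = 2.822×10^6 N
Factor of safety n = P_cr / P = 2821.9 / 1640 = 1.72

n ≈ 1.72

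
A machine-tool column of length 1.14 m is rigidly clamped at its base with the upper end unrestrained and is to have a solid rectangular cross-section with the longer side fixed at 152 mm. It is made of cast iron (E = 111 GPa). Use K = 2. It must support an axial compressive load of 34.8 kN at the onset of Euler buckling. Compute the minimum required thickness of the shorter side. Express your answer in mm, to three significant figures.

L_e = K·L = 2 × 1.14 = 2.280 m
Required I = P_cr·L_e²/(π²E) = 3.480×10^4 × 2.280² / (π² × 1.11×10^11) = 1.651×10^-7 m⁴
I_req = 1.651×10^5 mm⁴
Rectangle, weak axis: I_min = h·b³/12 with h = 152 mm fixed  ⇒  b = (12I/h)^(1/3) = 23.5 mm

b ≈ 23.5 mm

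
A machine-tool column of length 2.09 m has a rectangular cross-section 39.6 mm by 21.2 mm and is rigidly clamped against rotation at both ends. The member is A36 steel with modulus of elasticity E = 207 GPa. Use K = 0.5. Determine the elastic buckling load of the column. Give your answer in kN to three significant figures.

P_cr ≈ 58.8 kN

Buckling occurs about the weak axis: I_min = h·b³/12 with b = 21.2 mm (the shorter side).
I_min = 39.6×21.2³/12 = 3.144×10^4 mm⁴
I = 3.144×10^4 mm⁴ = 3.144×10^-8 m⁴
Effective length L_e = K·L = 0.5 × 2.09 = 1.045 m
P_cr = π²EI / L_e² = π² × 207×10⁹ × 3.144×10^-8 / 1.045² = 5.882×10^4 N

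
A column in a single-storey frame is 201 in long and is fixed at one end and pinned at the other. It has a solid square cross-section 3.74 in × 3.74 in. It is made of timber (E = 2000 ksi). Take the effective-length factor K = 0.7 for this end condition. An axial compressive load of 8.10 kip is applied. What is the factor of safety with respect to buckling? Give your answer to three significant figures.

n ≈ 2.01

I = a⁴/12 = 3.74⁴/12 = 16.30 in⁴
Effective length L_e = K·L = 0.7 × 201 = 140.7 in
P_cr = π²EI / L_e² = π² × 2000×10³ × 16.30 / 140.7² = 1.626×10^4 lb
Factor of safety n = P_cr / P = 16.257 / 8.10 = 2.01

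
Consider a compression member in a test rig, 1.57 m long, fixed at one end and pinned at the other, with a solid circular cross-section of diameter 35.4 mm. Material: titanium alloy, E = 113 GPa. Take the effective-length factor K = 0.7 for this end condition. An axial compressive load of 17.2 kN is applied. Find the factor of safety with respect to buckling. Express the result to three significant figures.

I = πd⁴/64 = π×35.4⁴/64 = 7.709×10^4 mm⁴
I = 7.709×10^4 mm⁴ = 7.709×10^-8 m⁴
Effective length L_e = K·L = 0.7 × 1.57 = 1.099 m
P_cr = π²EI / L_e² = π² × 113×10⁹ × 7.709×10^-8 / 1.099² = 7.118×10^4 N
Factor of safety n = P_cr / P = 71.181 / 17.2 = 4.14

n ≈ 4.14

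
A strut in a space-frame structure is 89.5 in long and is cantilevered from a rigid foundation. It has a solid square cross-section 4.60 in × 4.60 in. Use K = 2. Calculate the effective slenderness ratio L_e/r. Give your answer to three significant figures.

λ ≈ 135

For a square r = a/√12 = 4.60/√12 = 1.328 in
L_e = K·L = 2 × 89.5 = 179.0 in
λ = L_e / r_min = 179.00 / 1.328 = 135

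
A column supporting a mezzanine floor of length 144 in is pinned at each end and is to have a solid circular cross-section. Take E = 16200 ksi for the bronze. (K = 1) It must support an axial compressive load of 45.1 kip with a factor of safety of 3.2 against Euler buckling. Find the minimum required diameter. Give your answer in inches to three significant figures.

Required P_cr = n·P = 3.2 × 45.1 = 144.3 kip
L_e = K·L = 1 × 144 = 144.0 in
Required I = P_cr·L_e²/(π²E) = 1.443×10^5 × 144.0² / (π² × 1.62×10^7) = 18.72 in⁴
Solid circle: I = πd⁴/64  ⇒  d = (64I/π)^(1/4) = (64×18.72/π)^(1/4) = 4.42 in

d ≈ 4.42 in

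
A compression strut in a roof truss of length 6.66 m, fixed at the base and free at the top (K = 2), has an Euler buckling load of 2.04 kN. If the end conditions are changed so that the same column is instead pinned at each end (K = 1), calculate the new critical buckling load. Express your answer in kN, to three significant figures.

P_cr ∝ 1/K², so P_cr,new = P_cr,old × (K_old/K_new)² = 2.04 × (2/1)²
= 2.04 × 4.000 = 8.16 kN

P_cr ≈ 8.16 kN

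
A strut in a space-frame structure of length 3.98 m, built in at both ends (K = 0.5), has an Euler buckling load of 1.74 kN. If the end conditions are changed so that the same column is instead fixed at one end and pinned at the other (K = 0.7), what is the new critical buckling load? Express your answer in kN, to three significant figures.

P_cr ≈ 0.888 kN

P_cr ∝ 1/K², so P_cr,new = P_cr,old × (K_old/K_new)² = 1.74 × (0.5/0.7)²
= 1.74 × 0.5102 = 0.888 kN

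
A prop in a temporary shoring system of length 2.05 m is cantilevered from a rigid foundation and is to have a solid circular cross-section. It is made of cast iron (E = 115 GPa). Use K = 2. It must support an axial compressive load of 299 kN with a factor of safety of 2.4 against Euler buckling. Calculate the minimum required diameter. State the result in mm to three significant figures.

d ≈ 121 mm

Required P_cr = n·P = 2.4 × 299 = 717.6 kN
L_e = K·L = 2 × 2.05 = 4.100 m
Required I = P_cr·L_e²/(π²E) = 7.176×10^5 × 4.100² / (π² × 1.15×10^11) = 1.063×10^-5 m⁴
I_req = 1.063×10^7 mm⁴
Solid circle: I = πd⁴/64  ⇒  d = (64I/π)^(1/4) = (64×1.063×10^7/π)^(1/4) = 121 mm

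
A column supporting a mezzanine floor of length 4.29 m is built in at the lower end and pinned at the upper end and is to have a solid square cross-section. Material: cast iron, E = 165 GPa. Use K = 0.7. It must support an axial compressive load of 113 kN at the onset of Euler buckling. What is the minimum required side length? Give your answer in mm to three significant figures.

a ≈ 52.3 mm

L_e = K·L = 0.7 × 4.29 = 3.003 m
Required I = P_cr·L_e²/(π²E) = 1.130×10^5 × 3.003² / (π² × 1.65×10^11) = 6.258×10^-7 m⁴
I_req = 6.258×10^5 mm⁴
Solid square: I = a⁴/12  ⇒  a = (12I)^(1/4) = (12×6.258×10^5)^(1/4) = 52.3 mm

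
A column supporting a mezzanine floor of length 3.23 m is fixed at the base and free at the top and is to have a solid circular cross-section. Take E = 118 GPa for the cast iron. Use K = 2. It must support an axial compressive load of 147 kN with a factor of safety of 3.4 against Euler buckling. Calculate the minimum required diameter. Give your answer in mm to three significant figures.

Required P_cr = n·P = 3.4 × 147 = 499.8 kN
L_e = K·L = 2 × 3.23 = 6.460 m
Required I = P_cr·L_e²/(π²E) = 4.998×10^5 × 6.460² / (π² × 1.18×10^11) = 1.791×10^-5 m⁴
I_req = 1.791×10^7 mm⁴
Solid circle: I = πd⁴/64  ⇒  d = (64I/π)^(1/4) = (64×1.791×10^7/π)^(1/4) = 138 mm

d ≈ 138 mm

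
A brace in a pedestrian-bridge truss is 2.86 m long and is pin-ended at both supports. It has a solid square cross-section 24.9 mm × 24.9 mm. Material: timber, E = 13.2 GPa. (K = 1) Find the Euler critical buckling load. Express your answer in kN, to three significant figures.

I = a⁴/12 = 24.9⁴/12 = 3.203×10^4 mm⁴
I = 3.203×10^4 mm⁴ = 3.203×10^-8 m⁴
Effective length L_e = K·L = 1 × 2.86 = 2.860 m
P_cr = π²EI / L_e² = π² × 13.2×10⁹ × 3.203×10^-8 / 2.860² = 510.2 N

P_cr ≈ 0.510 kN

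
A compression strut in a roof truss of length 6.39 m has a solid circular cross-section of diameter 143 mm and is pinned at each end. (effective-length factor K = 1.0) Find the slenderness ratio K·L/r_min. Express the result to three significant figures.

For a solid circle r = d/4 = 143/4 = 35.75 mm
L_e = K·L = 1 × 6.39 m = 6.390 m = 6390.0 mm
λ = L_e / r_min = 6390.0 / 35.75 = 179

λ ≈ 179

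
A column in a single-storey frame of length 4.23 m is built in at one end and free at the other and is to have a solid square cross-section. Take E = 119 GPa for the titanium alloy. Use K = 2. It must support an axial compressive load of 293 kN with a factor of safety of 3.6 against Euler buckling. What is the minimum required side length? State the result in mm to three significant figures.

a ≈ 167 mm

Required P_cr = n·P = 3.6 × 293 = 1055 kN
L_e = K·L = 2 × 4.23 = 8.460 m
Required I = P_cr·L_e²/(π²E) = 1.055×10^6 × 8.460² / (π² × 1.19×10^11) = 6.428×10^-5 m⁴
I_req = 6.428×10^7 mm⁴
Solid square: I = a⁴/12  ⇒  a = (12I)^(1/4) = (12×6.428×10^7)^(1/4) = 167 mm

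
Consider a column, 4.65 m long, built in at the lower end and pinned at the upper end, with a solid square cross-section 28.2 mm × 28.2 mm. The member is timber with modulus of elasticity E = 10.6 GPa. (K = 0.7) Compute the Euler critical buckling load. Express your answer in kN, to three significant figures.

I = a⁴/12 = 28.2⁴/12 = 5.270×10^4 mm⁴
I = 5.270×10^4 mm⁴ = 5.270×10^-8 m⁴
Effective length L_e = K·L = 0.7 × 4.65 = 3.255 m
P_cr = π²EI / L_e² = π² × 10.6×10⁹ × 5.270×10^-8 / 3.255² = 520.4 N

P_cr ≈ 0.520 kN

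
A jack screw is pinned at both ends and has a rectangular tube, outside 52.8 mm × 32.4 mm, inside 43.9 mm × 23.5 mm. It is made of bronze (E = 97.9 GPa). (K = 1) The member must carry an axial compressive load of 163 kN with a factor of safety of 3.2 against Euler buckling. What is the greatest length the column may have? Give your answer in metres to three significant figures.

Weak-axis I_min = (h_o·b_o³ − h_i·b_i³)/12 with b_o = 32.4, b_i = 23.50 mm (shorter outer/inner sides).
I_min = (52.8×32.4³ − 43.90×23.50³)/12 = 1.022×10^5 mm⁴
I = 1.022×10^-7 m⁴
Required critical load P_cr = n·P = 3.2 × 163 = 521.6 kN = 5.216×10^5 N
From P_cr = π²EI/(K·L)²:  L = (1/K)·√(π²EI/P_cr) = (1/1)·√(π²×9.79×10^10×1.022×10^-7/5.216×10^5)
L = 0.435 m

L_max ≈ 0.435 m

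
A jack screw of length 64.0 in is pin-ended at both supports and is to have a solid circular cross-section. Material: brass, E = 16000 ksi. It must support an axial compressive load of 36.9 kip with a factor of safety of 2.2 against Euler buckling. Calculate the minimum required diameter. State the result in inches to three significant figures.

Required P_cr = n·P = 2.2 × 36.9 = 81.18 kip
L_e = K·L = 1 × 64.0 = 64.00 in
Required I = P_cr·L_e²/(π²E) = 8.118×10^4 × 64.00² / (π² × 1.60×10^7) = 2.106 in⁴
Solid circle: I = πd⁴/64  ⇒  d = (64I/π)^(1/4) = (64×2.106/π)^(1/4) = 2.56 in

d ≈ 2.56 in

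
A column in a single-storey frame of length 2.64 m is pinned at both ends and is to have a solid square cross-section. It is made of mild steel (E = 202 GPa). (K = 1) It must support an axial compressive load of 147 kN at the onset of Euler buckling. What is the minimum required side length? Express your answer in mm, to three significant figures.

a ≈ 49.8 mm

L_e = K·L = 1 × 2.64 = 2.640 m
Required I = P_cr·L_e²/(π²E) = 1.470×10^5 × 2.640² / (π² × 2.02×10^11) = 5.139×10^-7 m⁴
I_req = 5.139×10^5 mm⁴
Solid square: I = a⁴/12  ⇒  a = (12I)^(1/4) = (12×5.139×10^5)^(1/4) = 49.8 mm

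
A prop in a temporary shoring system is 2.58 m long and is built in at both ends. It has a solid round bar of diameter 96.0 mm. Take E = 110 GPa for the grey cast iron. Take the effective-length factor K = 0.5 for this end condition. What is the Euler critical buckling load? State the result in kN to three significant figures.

P_cr ≈ 2720 kN

I = πd⁴/64 = π×96.0⁴/64 = 4.169×10^6 mm⁴
I = 4.169×10^6 mm⁴ = 4.169×10^-6 m⁴
Effective length L_e = K·L = 0.5 × 2.58 = 1.290 m
P_cr = π²EI / L_e² = π² × 110×10⁹ × 4.169×10^-6 / 1.290² = 2.720×10^6 N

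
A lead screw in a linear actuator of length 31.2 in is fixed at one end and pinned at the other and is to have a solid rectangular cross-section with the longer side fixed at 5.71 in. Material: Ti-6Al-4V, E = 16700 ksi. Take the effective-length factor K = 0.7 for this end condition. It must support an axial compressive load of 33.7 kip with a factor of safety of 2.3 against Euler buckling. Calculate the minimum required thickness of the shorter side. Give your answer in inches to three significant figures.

b ≈ 0.778 in

Required P_cr = n·P = 2.3 × 33.7 = 77.51 kip
L_e = K·L = 0.7 × 31.2 = 21.84 in
Required I = P_cr·L_e²/(π²E) = 7.751×10^4 × 21.84² / (π² × 1.67×10^7) = 0.2243 in⁴
Rectangle, weak axis: I_min = h·b³/12 with h = 5.71 in fixed  ⇒  b = (12I/h)^(1/3) = 0.778 in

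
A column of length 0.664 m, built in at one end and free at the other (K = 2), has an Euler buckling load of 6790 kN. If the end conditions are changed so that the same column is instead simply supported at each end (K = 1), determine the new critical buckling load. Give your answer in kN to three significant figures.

P_cr ∝ 1/K², so P_cr,new = P_cr,old × (K_old/K_new)² = 6790 × (2/1)²
= 6790 × 4.000 = 27200 kN

P_cr ≈ 27200 kN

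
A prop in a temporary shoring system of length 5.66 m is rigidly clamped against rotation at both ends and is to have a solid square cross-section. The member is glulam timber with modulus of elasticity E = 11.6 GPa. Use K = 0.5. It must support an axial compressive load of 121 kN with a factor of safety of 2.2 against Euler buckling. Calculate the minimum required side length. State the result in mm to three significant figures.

a ≈ 122 mm

Required P_cr = n·P = 2.2 × 121 = 266.2 kN
L_e = K·L = 0.5 × 5.66 = 2.830 m
Required I = P_cr·L_e²/(π²E) = 2.662×10^5 × 2.830² / (π² × 1.16×10^10) = 1.862×10^-5 m⁴
I_req = 1.862×10^7 mm⁴
Solid square: I = a⁴/12  ⇒  a = (12I)^(1/4) = (12×1.862×10^7)^(1/4) = 122 mm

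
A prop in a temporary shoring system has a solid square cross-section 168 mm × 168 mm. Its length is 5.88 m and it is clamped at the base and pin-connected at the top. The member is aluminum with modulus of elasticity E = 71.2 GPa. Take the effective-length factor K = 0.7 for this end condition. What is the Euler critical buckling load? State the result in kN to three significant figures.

P_cr ≈ 2750 kN

I = a⁴/12 = 168⁴/12 = 6.638×10^7 mm⁴
I = 6.638×10^7 mm⁴ = 6.638×10^-5 m⁴
Effective length L_e = K·L = 0.7 × 5.88 = 4.116 m
P_cr = π²EI / L_e² = π² × 71.2×10⁹ × 6.638×10^-5 / 4.116² = 2.753×10^6 N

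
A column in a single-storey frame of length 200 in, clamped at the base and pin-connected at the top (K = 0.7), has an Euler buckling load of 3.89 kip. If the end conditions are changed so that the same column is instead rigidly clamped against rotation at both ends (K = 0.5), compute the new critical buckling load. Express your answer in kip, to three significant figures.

P_cr ∝ 1/K², so P_cr,new = P_cr,old × (K_old/K_new)² = 3.89 × (0.7/0.5)²
= 3.89 × 1.960 = 7.62 kip

P_cr ≈ 7.62 kip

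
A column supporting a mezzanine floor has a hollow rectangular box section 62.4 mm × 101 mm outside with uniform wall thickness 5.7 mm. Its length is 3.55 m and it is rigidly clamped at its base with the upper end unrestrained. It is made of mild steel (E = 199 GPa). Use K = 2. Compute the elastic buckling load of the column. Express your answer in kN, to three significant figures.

P_cr ≈ 41.1 kN

Inner dimensions: h_i = 101 − 2×5.7 = 89.60 mm, b_i = 62.4 − 2×5.7 = 51.00 mm
Weak-axis I_min = (h_o·b_o³ − h_i·b_i³)/12 with b_o = 62.4, b_i = 51.00 mm (shorter outer/inner sides).
I_min = (101×62.4³ − 89.60×51.00³)/12 = 1.055×10^6 mm⁴
I = 1.055×10^6 mm⁴ = 1.055×10^-6 m⁴
Effective length L_e = K·L = 2 × 3.55 = 7.100 m
P_cr = π²EI / L_e² = π² × 199×10⁹ × 1.055×10^-6 / 7.100² = 4.109×10^4 N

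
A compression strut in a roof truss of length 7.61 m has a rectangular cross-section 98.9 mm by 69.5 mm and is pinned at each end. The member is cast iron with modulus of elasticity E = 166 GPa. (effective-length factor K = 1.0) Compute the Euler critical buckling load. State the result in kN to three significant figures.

Buckling occurs about the weak axis: I_min = h·b³/12 with b = 69.5 mm (the shorter side).
I_min = 98.9×69.5³/12 = 2.767×10^6 mm⁴
I = 2.767×10^6 mm⁴ = 2.767×10^-6 m⁴
Effective length L_e = K·L = 1 × 7.61 = 7.610 m
P_cr = π²EI / L_e² = π² × 166×10⁹ × 2.767×10^-6 / 7.610² = 7.827×10^4 N

P_cr ≈ 78.3 kN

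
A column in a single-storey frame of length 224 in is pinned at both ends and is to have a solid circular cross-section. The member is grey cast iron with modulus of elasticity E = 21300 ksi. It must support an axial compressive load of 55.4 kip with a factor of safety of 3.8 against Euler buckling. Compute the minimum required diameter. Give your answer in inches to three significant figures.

d ≈ 5.66 in

Required P_cr = n·P = 3.8 × 55.4 = 210.5 kip
L_e = K·L = 1 × 224 = 224.0 in
Required I = P_cr·L_e²/(π²E) = 2.105×10^5 × 224.0² / (π² × 2.13×10^7) = 50.25 in⁴
Solid circle: I = πd⁴/64  ⇒  d = (64I/π)^(1/4) = (64×50.25/π)^(1/4) = 5.66 in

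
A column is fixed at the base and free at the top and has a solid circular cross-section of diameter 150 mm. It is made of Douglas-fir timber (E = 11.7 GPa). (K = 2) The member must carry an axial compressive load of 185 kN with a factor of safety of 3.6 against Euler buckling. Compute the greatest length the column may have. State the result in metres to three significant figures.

L_max ≈ 1.04 m

I = πd⁴/64 = π×150⁴/64 = 2.485×10^7 mm⁴
I = 2.485×10^-5 m⁴
Required critical load P_cr = n·P = 3.6 × 185 = 666.0 kN = 6.660×10^5 N
From P_cr = π²EI/(K·L)²:  L = (1/K)·√(π²EI/P_cr) = (1/2)·√(π²×1.17×10^10×2.485×10^-5/6.660×10^5)
L = 1.04 m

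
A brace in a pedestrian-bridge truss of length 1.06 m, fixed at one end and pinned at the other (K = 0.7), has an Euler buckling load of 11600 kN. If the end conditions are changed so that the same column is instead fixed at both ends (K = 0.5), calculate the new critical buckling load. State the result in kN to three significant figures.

P_cr ≈ 22700 kN

P_cr ∝ 1/K², so P_cr,new = P_cr,old × (K_old/K_new)² = 11600 × (0.7/0.5)²
= 11600 × 1.960 = 22700 kN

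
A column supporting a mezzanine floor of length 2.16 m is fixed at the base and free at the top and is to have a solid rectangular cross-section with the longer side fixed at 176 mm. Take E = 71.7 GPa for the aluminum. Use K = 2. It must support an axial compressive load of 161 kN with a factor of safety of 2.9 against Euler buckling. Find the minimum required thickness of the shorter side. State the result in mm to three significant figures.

b ≈ 94.3 mm

Required P_cr = n·P = 2.9 × 161 = 466.9 kN
L_e = K·L = 2 × 2.16 = 4.320 m
Required I = P_cr·L_e²/(π²E) = 4.669×10^5 × 4.320² / (π² × 7.17×10^10) = 1.231×10^-5 m⁴
I_req = 1.231×10^7 mm⁴
Rectangle, weak axis: I_min = h·b³/12 with h = 176 mm fixed  ⇒  b = (12I/h)^(1/3) = 94.3 mm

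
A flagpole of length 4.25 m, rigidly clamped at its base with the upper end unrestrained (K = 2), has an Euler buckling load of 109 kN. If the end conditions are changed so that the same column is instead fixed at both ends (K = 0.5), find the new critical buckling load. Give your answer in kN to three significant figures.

P_cr ∝ 1/K², so P_cr,new = P_cr,old × (K_old/K_new)² = 109 × (2/0.5)²
= 109 × 16.00 = 1740 kN

P_cr ≈ 1740 kN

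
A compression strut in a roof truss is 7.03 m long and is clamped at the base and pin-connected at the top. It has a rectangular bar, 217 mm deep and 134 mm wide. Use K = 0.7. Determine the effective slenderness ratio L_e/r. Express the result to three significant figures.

λ ≈ 127

For a rectangle r_min = b/√12 = 134/√12 = 38.68 mm
L_e = K·L = 0.7 × 7.03 m = 4.921 m = 4921.0 mm
λ = L_e / r_min = 4921.0 / 38.68 = 127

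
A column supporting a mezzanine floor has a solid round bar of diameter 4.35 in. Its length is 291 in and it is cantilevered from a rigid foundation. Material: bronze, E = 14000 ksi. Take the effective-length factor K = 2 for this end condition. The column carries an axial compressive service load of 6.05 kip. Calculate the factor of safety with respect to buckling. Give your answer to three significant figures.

n ≈ 1.19

I = πd⁴/64 = π×4.35⁴/64 = 17.58 in⁴
Effective length L_e = K·L = 2 × 291 = 582.0 in
P_cr = π²EI / L_e² = π² × 14000×10³ × 17.58 / 582.0² = 7.170×10^3 lb
Factor of safety n = P_cr / P = 7.1698 / 6.05 = 1.19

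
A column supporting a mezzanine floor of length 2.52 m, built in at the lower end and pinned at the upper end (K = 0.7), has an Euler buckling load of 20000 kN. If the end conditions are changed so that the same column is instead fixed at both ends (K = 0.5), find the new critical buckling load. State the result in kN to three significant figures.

P_cr ≈ 39200 kN

P_cr ∝ 1/K², so P_cr,new = P_cr,old × (K_old/K_new)² = 20000 × (0.7/0.5)²
= 20000 × 1.960 = 39200 kN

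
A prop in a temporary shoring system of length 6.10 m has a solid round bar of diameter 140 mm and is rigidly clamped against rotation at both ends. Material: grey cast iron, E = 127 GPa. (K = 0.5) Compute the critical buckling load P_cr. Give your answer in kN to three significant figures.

I = πd⁴/64 = π×140⁴/64 = 1.886×10^7 mm⁴
I = 1.886×10^7 mm⁴ = 1.886×10^-5 m⁴
Effective length L_e = K·L = 0.5 × 6.10 = 3.050 m
P_cr = π²EI / L_e² = π² × 127×10⁹ × 1.886×10^-5 / 3.050² = 2.541×10^6 N

P_cr ≈ 2540 kN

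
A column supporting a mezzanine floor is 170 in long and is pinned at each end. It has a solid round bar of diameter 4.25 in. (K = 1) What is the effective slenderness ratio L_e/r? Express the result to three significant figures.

λ ≈ 160

For a solid circle r = d/4 = 4.25/4 = 1.062 in
L_e = K·L = 1 × 170 = 170.0 in
λ = L_e / r_min = 170.00 / 1.062 = 160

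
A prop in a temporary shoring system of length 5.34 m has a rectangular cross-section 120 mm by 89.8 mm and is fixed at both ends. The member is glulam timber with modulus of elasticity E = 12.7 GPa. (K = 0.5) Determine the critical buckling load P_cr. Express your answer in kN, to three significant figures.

Buckling occurs about the weak axis: I_min = h·b³/12 with b = 89.8 mm (the shorter side).
I_min = 120×89.8³/12 = 7.242×10^6 mm⁴
I = 7.242×10^6 mm⁴ = 7.242×10^-6 m⁴
Effective length L_e = K·L = 0.5 × 5.34 = 2.670 m
P_cr = π²EI / L_e² = π² × 12.7×10⁹ × 7.242×10^-6 / 2.670² = 1.273×10^5 N

P_cr ≈ 127 kN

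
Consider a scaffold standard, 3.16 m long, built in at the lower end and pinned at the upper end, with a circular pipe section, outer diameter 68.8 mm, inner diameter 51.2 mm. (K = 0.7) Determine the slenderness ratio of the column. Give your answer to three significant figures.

λ ≈ 103

d_o = 68.8 mm, d_i = 51.2 mm
I = π(d_o⁴ − d_i⁴)/64 = π(68.8⁴ − 51.20⁴)/64 = 7.625×10^5 mm⁴
A = 1.659×10^3 mm²;  r_min = √(I/A) = √(7.625×10^5/1.659×10^3) = 21.44 mm
L_e = K·L = 0.7 × 3.16 m = 2.212 m = 2212.0 mm
λ = L_e / r_min = 2212.0 / 21.44 = 103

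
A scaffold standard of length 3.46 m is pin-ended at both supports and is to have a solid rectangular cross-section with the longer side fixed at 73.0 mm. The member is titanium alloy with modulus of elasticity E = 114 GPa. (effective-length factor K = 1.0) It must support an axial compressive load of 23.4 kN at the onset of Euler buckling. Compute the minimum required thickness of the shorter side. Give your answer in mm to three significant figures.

b ≈ 34.5 mm

L_e = K·L = 1 × 3.46 = 3.460 m
Required I = P_cr·L_e²/(π²E) = 2.340×10^4 × 3.460² / (π² × 1.14×10^11) = 2.490×10^-7 m⁴
I_req = 2.490×10^5 mm⁴
Rectangle, weak axis: I_min = h·b³/12 with h = 73.0 mm fixed  ⇒  b = (12I/h)^(1/3) = 34.5 mm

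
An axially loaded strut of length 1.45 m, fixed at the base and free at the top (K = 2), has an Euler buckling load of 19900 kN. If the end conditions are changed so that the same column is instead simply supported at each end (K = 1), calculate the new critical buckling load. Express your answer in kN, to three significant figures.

P_cr ∝ 1/K², so P_cr,new = P_cr,old × (K_old/K_new)² = 19900 × (2/1)²
= 19900 × 4.000 = 79600 kN

P_cr ≈ 79600 kN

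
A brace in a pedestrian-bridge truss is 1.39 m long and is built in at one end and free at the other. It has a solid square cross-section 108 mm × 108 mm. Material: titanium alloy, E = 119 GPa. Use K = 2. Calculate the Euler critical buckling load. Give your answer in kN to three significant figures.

P_cr ≈ 1720 kN

I = a⁴/12 = 108⁴/12 = 1.134×10^7 mm⁴
I = 1.134×10^7 mm⁴ = 1.134×10^-5 m⁴
Effective length L_e = K·L = 2 × 1.39 = 2.780 m
P_cr = π²EI / L_e² = π² × 119×10⁹ × 1.134×10^-5 / 2.780² = 1.723×10^6 N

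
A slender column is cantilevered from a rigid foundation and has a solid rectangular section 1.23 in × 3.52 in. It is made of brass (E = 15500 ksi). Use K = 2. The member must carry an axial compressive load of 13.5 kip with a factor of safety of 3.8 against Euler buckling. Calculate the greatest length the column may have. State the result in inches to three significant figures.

L_max ≈ 20.2 in

Buckling occurs about the weak axis: I_min = h·b³/12 with b = 1.23 in (the shorter side).
I_min = 3.52×1.23³/12 = 0.5459 in⁴
Required critical load P_cr = n·P = 3.8 × 13.5 = 51.30 kip = 5.130×10^4 lb
From P_cr = π²EI/(K·L)²:  L = (1/K)·√(π²EI/P_cr) = (1/2)·√(π²×1.55×10^7×0.5459/5.130×10^4)
L = 20.2 in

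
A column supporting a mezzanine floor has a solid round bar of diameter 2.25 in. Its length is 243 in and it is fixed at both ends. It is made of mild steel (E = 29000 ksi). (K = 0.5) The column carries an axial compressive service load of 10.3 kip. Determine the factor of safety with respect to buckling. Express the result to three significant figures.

n ≈ 2.37

I = πd⁴/64 = π×2.25⁴/64 = 1.258 in⁴
Effective length L_e = K·L = 0.5 × 243 = 121.5 in
P_cr = π²EI / L_e² = π² × 29000×10³ × 1.258 / 121.5² = 2.439×10^4 lb
Factor of safety n = P_cr / P = 24.392 / 10.3 = 2.37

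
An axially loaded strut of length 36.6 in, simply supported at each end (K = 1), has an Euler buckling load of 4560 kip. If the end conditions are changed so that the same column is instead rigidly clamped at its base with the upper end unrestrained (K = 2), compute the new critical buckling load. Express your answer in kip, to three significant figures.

P_cr ∝ 1/K², so P_cr,new = P_cr,old × (K_old/K_new)² = 4560 × (1/2)²
= 4560 × 0.2500 = 1140 kip

P_cr ≈ 1140 kip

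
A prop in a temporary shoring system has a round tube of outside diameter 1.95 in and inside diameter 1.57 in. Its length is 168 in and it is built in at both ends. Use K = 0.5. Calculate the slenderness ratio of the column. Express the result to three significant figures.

λ ≈ 134

d_o = 1.95 in, d_i = 1.57 in
I = π(d_o⁴ − d_i⁴)/64 = π(1.95⁴ − 1.570⁴)/64 = 0.4115 in⁴
A = 1.051 in²;  r_min = √(I/A) = √(0.4115/1.051) = 0.6259 in
L_e = K·L = 0.5 × 168 = 84.00 in
λ = L_e / r_min = 84.000 / 0.6259 = 134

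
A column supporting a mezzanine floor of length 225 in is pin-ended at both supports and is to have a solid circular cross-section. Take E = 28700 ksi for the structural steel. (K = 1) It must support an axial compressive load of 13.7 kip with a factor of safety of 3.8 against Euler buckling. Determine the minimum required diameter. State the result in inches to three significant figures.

d ≈ 3.71 in

Required P_cr = n·P = 3.8 × 13.7 = 52.06 kip
L_e = K·L = 1 × 225 = 225.0 in
Required I = P_cr·L_e²/(π²E) = 5.206×10^4 × 225.0² / (π² × 2.87×10^7) = 9.304 in⁴
Solid circle: I = πd⁴/64  ⇒  d = (64I/π)^(1/4) = (64×9.304/π)^(1/4) = 3.71 in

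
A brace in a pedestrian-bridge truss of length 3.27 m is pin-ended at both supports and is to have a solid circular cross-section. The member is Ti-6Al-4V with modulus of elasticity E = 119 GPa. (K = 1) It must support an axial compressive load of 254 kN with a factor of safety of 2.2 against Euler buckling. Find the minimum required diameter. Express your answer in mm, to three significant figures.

Required P_cr = n·P = 2.2 × 254 = 558.8 kN
L_e = K·L = 1 × 3.27 = 3.270 m
Required I = P_cr·L_e²/(π²E) = 5.588×10^5 × 3.270² / (π² × 1.19×10^11) = 5.088×10^-6 m⁴
I_req = 5.088×10^6 mm⁴
Solid circle: I = πd⁴/64  ⇒  d = (64I/π)^(1/4) = (64×5.088×10^6/π)^(1/4) = 101 mm

d ≈ 101 mm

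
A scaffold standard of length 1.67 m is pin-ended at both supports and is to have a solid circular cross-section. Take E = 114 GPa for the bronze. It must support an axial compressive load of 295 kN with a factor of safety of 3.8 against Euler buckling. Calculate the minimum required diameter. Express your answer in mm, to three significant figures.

Required P_cr = n·P = 3.8 × 295 = 1121 kN
L_e = K·L = 1 × 1.67 = 1.670 m
Required I = P_cr·L_e²/(π²E) = 1.121×10^6 × 1.670² / (π² × 1.14×10^11) = 2.779×10^-6 m⁴
I_req = 2.779×10^6 mm⁴
Solid circle: I = πd⁴/64  ⇒  d = (64I/π)^(1/4) = (64×2.779×10^6/π)^(1/4) = 86.7 mm

d ≈ 86.7 mm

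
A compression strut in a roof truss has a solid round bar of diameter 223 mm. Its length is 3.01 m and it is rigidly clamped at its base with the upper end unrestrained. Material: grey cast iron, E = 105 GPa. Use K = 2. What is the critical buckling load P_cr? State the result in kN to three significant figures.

I = πd⁴/64 = π×223⁴/64 = 1.214×10^8 mm⁴
I = 1.214×10^8 mm⁴ = 1.214×10^-4 m⁴
Effective length L_e = K·L = 2 × 3.01 = 6.020 m
P_cr = π²EI / L_e² = π² × 105×10⁹ × 1.214×10^-4 / 6.020² = 3.471×10^6 N

P_cr ≈ 3470 kN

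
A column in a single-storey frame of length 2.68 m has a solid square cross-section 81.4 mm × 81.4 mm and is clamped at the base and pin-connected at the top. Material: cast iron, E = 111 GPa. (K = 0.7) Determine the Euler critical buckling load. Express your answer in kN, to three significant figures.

I = a⁴/12 = 81.4⁴/12 = 3.659×10^6 mm⁴
I = 3.659×10^6 mm⁴ = 3.659×10^-6 m⁴
Effective length L_e = K·L = 0.7 × 2.68 = 1.876 m
P_cr = π²EI / L_e² = π² × 111×10⁹ × 3.659×10^-6 / 1.876² = 1.139×10^6 N

P_cr ≈ 1140 kN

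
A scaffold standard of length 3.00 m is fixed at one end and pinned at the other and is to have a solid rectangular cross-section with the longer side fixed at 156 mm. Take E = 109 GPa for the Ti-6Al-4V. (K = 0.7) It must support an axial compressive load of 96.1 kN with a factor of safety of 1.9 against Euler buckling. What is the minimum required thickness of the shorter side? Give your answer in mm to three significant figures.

b ≈ 38.6 mm

Required P_cr = n·P = 1.9 × 96.1 = 182.6 kN
L_e = K·L = 0.7 × 3.00 = 2.100 m
Required I = P_cr·L_e²/(π²E) = 1.826×10^5 × 2.100² / (π² × 1.09×10^11) = 7.485×10^-7 m⁴
I_req = 7.485×10^5 mm⁴
Rectangle, weak axis: I_min = h·b³/12 with h = 156 mm fixed  ⇒  b = (12I/h)^(1/3) = 38.6 mm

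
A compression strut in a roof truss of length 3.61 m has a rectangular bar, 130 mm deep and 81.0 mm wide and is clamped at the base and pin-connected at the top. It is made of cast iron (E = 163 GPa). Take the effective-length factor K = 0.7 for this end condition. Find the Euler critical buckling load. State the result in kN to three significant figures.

P_cr ≈ 1450 kN

Buckling occurs about the weak axis: I_min = h·b³/12 with b = 81.0 mm (the shorter side).
I_min = 130×81.0³/12 = 5.757×10^6 mm⁴
I = 5.757×10^6 mm⁴ = 5.757×10^-6 m⁴
Effective length L_e = K·L = 0.7 × 3.61 = 2.527 m
P_cr = π²EI / L_e² = π² × 163×10⁹ × 5.757×10^-6 / 2.527² = 1.450×10^6 N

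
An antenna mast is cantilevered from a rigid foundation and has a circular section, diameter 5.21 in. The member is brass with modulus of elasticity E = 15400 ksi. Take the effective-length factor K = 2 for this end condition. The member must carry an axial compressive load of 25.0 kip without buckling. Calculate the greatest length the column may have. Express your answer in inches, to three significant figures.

I = πd⁴/64 = π×5.21⁴/64 = 36.17 in⁴
At the buckling limit P_cr = P = 2.500×10^4 lb
From P_cr = π²EI/(K·L)²:  L = (1/K)·√(π²EI/P_cr) = (1/2)·√(π²×1.54×10^7×36.17/2.500×10^4)
L = 234 in

L_max ≈ 234 in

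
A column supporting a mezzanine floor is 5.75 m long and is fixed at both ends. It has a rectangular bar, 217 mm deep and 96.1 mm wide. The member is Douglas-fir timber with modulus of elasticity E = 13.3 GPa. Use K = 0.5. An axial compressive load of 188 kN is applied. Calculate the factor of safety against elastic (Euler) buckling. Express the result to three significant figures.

n ≈ 1.36

Buckling occurs about the weak axis: I_min = h·b³/12 with b = 96.1 mm (the shorter side).
I_min = 217×96.1³/12 = 1.605×10^7 mm⁴
I = 1.605×10^7 mm⁴ = 1.605×10^-5 m⁴
Effective length L_e = K·L = 0.5 × 5.75 = 2.875 m
P_cr = π²EI / L_e² = π² × 13.3×10⁹ × 1.605×10^-5 / 2.875² = 2.549×10^5 N
Factor of safety n = P_cr / P = 254.87 / 188 = 1.36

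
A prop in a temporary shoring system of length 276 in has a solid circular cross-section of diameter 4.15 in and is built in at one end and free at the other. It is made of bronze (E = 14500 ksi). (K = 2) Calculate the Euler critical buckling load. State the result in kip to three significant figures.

I = πd⁴/64 = π×4.15⁴/64 = 14.56 in⁴
Effective length L_e = K·L = 2 × 276 = 552.0 in
P_cr = π²EI / L_e² = π² × 14500×10³ × 14.56 / 552.0² = 6.838×10^3 lb

P_cr ≈ 6.84 kip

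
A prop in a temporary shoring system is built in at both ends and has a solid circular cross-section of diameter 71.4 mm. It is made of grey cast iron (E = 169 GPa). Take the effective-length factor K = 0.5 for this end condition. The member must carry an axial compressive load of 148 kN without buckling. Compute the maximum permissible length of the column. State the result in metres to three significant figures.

L_max ≈ 7.58 m

I = πd⁴/64 = π×71.4⁴/64 = 1.276×10^6 mm⁴
I = 1.276×10^-6 m⁴
At the buckling limit P_cr = P = 1.480×10^5 N
From P_cr = π²EI/(K·L)²:  L = (1/K)·√(π²EI/P_cr) = (1/0.5)·√(π²×1.69×10^11×1.276×10^-6/1.480×10^5)
L = 7.58 m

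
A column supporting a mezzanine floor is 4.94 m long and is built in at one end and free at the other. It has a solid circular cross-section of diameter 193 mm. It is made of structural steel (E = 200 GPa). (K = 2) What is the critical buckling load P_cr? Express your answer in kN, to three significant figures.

P_cr ≈ 1380 kN

I = πd⁴/64 = π×193⁴/64 = 6.811×10^7 mm⁴
I = 6.811×10^7 mm⁴ = 6.811×10^-5 m⁴
Effective length L_e = K·L = 2 × 4.94 = 9.880 m
P_cr = π²EI / L_e² = π² × 200×10⁹ × 6.811×10^-5 / 9.880² = 1.377×10^6 N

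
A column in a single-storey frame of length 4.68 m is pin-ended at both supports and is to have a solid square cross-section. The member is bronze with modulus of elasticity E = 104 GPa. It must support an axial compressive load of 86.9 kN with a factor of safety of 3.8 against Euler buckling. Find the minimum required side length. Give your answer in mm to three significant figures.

Required P_cr = n·P = 3.8 × 86.9 = 330.2 kN
L_e = K·L = 1 × 4.68 = 4.680 m
Required I = P_cr·L_e²/(π²E) = 3.302×10^5 × 4.680² / (π² × 1.04×10^11) = 7.046×10^-6 m⁴
I_req = 7.046×10^6 mm⁴
Solid square: I = a⁴/12  ⇒  a = (12I)^(1/4) = (12×7.046×10^6)^(1/4) = 95.9 mm

a ≈ 95.9 mm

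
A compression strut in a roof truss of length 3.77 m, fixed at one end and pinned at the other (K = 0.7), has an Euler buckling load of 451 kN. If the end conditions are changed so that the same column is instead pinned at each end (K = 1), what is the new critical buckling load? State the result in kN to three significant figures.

P_cr ∝ 1/K², so P_cr,new = P_cr,old × (K_old/K_new)² = 451 × (0.7/1)²
= 451 × 0.4900 = 221 kN

P_cr ≈ 221 kN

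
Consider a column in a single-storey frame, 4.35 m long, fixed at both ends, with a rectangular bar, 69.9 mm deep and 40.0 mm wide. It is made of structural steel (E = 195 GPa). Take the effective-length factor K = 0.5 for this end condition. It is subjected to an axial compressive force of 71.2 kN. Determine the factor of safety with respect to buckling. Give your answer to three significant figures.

Buckling occurs about the weak axis: I_min = h·b³/12 with b = 40.0 mm (the shorter side).
I_min = 69.9×40.0³/12 = 3.728×10^5 mm⁴
I = 3.728×10^5 mm⁴ = 3.728×10^-7 m⁴
Effective length L_e = K·L = 0.5 × 4.35 = 2.175 m
P_cr = π²EI / L_e² = π² × 195×10⁹ × 3.728×10^-7 / 2.175² = 1.517×10^5 N
Factor of safety n = P_cr / P = 151.67 / 71.2 = 2.13

n ≈ 2.13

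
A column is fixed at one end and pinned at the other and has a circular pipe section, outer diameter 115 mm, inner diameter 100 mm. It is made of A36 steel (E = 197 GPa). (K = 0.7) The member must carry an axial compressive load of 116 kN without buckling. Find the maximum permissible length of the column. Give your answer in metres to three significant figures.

L_max ≈ 11.2 m

d_o = 115 mm, d_i = 100 mm
I = π(d_o⁴ − d_i⁴)/64 = π(115⁴ − 100.0⁴)/64 = 3.677×10^6 mm⁴
I = 3.677×10^-6 m⁴
At the buckling limit P_cr = P = 1.160×10^5 N
From P_cr = π²EI/(K·L)²:  L = (1/K)·√(π²EI/P_cr) = (1/0.7)·√(π²×1.97×10^11×3.677×10^-6/1.160×10^5)
L = 11.2 m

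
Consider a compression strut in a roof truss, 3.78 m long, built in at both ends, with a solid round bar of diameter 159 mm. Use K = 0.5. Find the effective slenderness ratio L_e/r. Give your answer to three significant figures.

For a solid circle r = d/4 = 159/4 = 39.75 mm
L_e = K·L = 0.5 × 3.78 m = 1.890 m = 1890.0 mm
λ = L_e / r_min = 1890.0 / 39.75 = 47.5

λ ≈ 47.5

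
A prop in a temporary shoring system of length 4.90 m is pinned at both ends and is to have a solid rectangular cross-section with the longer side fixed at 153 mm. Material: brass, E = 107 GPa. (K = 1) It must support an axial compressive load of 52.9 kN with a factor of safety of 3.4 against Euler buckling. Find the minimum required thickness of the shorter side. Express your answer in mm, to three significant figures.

b ≈ 68.5 mm

Required P_cr = n·P = 3.4 × 52.9 = 179.9 kN
L_e = K·L = 1 × 4.90 = 4.900 m
Required I = P_cr·L_e²/(π²E) = 1.799×10^5 × 4.900² / (π² × 1.07×10^11) = 4.089×10^-6 m⁴
I_req = 4.089×10^6 mm⁴
Rectangle, weak axis: I_min = h·b³/12 with h = 153 mm fixed  ⇒  b = (12I/h)^(1/3) = 68.5 mm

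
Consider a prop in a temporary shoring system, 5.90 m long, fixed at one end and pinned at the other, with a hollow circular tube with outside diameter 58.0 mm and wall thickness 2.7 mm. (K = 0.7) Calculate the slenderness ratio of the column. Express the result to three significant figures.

λ ≈ 211

Inner diameter d_i = 58.0 − 2×2.7 = 52.60 mm
I = π(d_o⁴ − d_i⁴)/64 = π(58.0⁴ − 52.60⁴)/64 = 1.797×10^5 mm⁴
A = 469.1 mm²;  r_min = √(I/A) = √(1.797×10^5/469.1) = 19.57 mm
L_e = K·L = 0.7 × 5.90 m = 4.130 m = 4130.0 mm
λ = L_e / r_min = 4130.0 / 19.57 = 211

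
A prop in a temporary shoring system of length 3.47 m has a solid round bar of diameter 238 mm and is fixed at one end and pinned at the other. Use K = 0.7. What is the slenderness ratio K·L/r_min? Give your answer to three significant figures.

λ ≈ 40.8

For a solid circle r = d/4 = 238/4 = 59.50 mm
L_e = K·L = 0.7 × 3.47 m = 2.429 m = 2429.0 mm
λ = L_e / r_min = 2429.0 / 59.50 = 40.8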